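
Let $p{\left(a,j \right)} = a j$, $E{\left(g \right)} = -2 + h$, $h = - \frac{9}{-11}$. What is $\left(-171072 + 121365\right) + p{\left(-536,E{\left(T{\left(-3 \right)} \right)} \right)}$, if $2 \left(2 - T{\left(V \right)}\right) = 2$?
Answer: $- \frac{539809}{11} \approx -49074.0$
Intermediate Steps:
$h = \frac{9}{11}$ ($h = \left(-9\right) \left(- \frac{1}{11}\right) = \frac{9}{11} \approx 0.81818$)
$T{\left(V \right)} = 1$ ($T{\left(V \right)} = 2 - 1 = 1$)
$E{\left(g \right)} = - \frac{13}{11}$ ($E{\left(g \right)} = -2 + \frac{9}{11} = - \frac{13}{11}$)
$\left(-171072 + 121365\right) + p{\left(-536,E{\left(T{\left(-3 \right)} \right)} \right)} = \left(-171072 + 121365\right) - - \frac{6968}{11} = -49707 + \frac{6968}{11} = - \frac{539809}{11}$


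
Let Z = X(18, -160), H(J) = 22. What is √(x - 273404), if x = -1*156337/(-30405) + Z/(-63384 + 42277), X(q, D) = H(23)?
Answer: I*√112600348299095453651985/641758335 ≈ 522.88*I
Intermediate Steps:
X(q, D) = 22
Z = 22
x = 3299136149/641758335 (x = -1*156337/(-30405) + 22/(-63384 + 42277) = -156337*(-1/30405) + 22/(-21107) = 156337/30405 + 22*(-1/21107) = 156337/30405 - 22/21107 = 3299136149/641758335 ≈ 5.1408)
√(x - 273404) = √(3299136149/641758335 - 273404) = √(-175455996686191/641758335) = I*√112600348299095453651985/641758335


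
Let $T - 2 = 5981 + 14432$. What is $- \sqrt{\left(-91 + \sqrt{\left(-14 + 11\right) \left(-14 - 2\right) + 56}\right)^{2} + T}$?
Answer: $- 2 \sqrt{7200 - 91 \sqrt{26}} \approx -164.15$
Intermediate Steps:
$T = 20415$ ($T = 2 + \left(5981 + 14432\right) = 2 + 20413 = 20415$)
$- \sqrt{\left(-91 + \sqrt{\left(-14 + 11\right) \left(-14 - 2\right) + 56}\right)^{2} + T} = - \sqrt{\left(-91 + \sqrt{\left(-14 + 11\right) \left(-14 - 2\right) + 56}\right)^{2} + 20415} = - \sqrt{\left(-91 + \sqrt{\left(-3\right) \left(-16\right) + 56}\right)^{2} + 20415} = - \sqrt{\left(-91 + \sqrt{48 + 56}\right)^{2} + 20415} = - \sqrt{\left(-91 + \sqrt{104}\right)^{2} + 20415} = - \sqrt{\left(-91 + 2 \sqrt{26}\right)^{2} + 20415} = - \sqrt{20415 + \left(-91 + 2 \sqrt{26}\right)^{2}}$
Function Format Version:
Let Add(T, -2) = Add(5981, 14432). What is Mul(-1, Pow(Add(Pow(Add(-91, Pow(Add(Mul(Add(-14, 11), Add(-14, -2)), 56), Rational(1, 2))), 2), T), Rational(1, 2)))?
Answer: Mul(-2, Pow(Add(7200, Mul(-91, Pow(26, Rational(1, 2)))), Rational(1, 2))) ≈ -164.15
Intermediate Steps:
T = 20415 (T = Add(2, Add(5981, 14432)) = Add(2, 20413) = 20415)
Mul(-1, Pow(Add(Pow(Add(-91, Pow(Add(Mul(Add(-14, 11), Add(-14, -2)), 56), Rational(1, 2))), 2), T), Rational(1, 2))) = Mul(-1, Pow(Add(Pow(Add(-91, Pow(Add(Mul(Add(-14, 11), Add(-14, -2)), 56), Rational(1, 2))), 2), 20415), Rational(1, 2))) = Mul(-1, Pow(Add(Pow(Add(-91, Pow(Add(Mul(-3, -16), 56), Rational(1, 2))), 2), 20415), Rational(1, 2))) = Mul(-1, Pow(Add(Pow(Add(-91, Pow(Add(48, 56), Rational(1, 2))), 2), 20415), Rational(1, 2))) = Mul(-1, Pow(Add(Pow(Add(-91, Pow(104, Rational(1, 2))), 2), 20415), Rational(1, 2))) = Mul(-1, Pow(Add(Pow(Add(-91, Mul(2, Pow(26, Rational(1, 2)))), 2), 20415), Rational(1, 2))) = Mul(-1, Pow(Add(20415, Pow(Add(-91, Mul(2, Pow(26, Rational(1, 2)))), 2)), Rational(1, 2)))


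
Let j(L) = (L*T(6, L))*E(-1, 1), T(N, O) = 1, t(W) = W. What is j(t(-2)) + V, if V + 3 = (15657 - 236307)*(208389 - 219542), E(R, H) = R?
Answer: 2460909449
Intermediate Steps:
V = 2460909447 (V = -3 + (15657 - 236307)*(208389 - 219542) = -3 - 220650*(-11153) = -3 + 2460909450 = 2460909447)
j(L) = -L (j(L) = (L*1)*(-1) = L*(-1) = -L)
j(t(-2)) + V = -1*(-2) + 2460909447 = 2 + 2460909447 = 2460909449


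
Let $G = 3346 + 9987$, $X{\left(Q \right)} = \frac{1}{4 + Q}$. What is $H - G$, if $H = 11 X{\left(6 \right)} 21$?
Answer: $- \frac{133099}{10} \approx -13310.0$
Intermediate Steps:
$G = 13333$
$H = \frac{231}{10}$ ($H = \frac{11}{4 + 6} \cdot 21 = \frac{11}{10} \cdot 21 = \frac{231}{10} \approx 23.1$)
$H - G = \frac{231}{10} - 13333 = - \frac{133099}{10}$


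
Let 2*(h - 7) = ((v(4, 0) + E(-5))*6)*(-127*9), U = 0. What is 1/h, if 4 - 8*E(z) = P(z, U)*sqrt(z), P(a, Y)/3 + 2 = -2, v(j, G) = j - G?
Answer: -30847/740324627 + 10287*I*sqrt(5)/740324627 ≈ -4.1667e-5 + 3.1071e-5*I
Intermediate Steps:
P(a, Y) = -12 (P(a, Y) = -6 + 3*(-2) = -6 - 6 = -12)
E(z) = 1/2 + 3*sqrt(z)/2 (E(z) = 1/2 - (-3)*sqrt(z)/2 = 1/2 + 3*sqrt(z)/2)
h = -30847/2 - 10287*I*sqrt(5)/2 (h = 7 + ((((4 - 1*0) + (1/2 + 3*sqrt(-5)/2))*6)*(-127*9))/2 = 7 + ((((4 + 0) + (1/2 + 3*(I*sqrt(5))/2))*6)*(-1143))/2 = 7 + (((4 + (1/2 + 3*I*sqrt(5)/2))*6)*(-1143))/2 = 7 + (((9/2 + 3*I*sqrt(5)/2)*6)*(-1143))/2 = 7 + ((27 + 9*I*sqrt(5))*(-1143))/2 = 7 + (-30861 - 10287*I*sqrt(5))/2 = 7 + (-30861/2 - 10287*I*sqrt(5)/2) = -30847/2 - 10287*I*sqrt(5)/2 ≈ -15424.0 - 11501.0*I)
1/h = 1/(-30847/2 - 10287*I*sqrt(5)/2)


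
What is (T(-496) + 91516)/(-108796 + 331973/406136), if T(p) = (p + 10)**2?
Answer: -133095640832/44185640283 ≈ -3.0122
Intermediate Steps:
T(p) = (10 + p)**2
(T(-496) + 91516)/(-108796 + 331973/406136) = ((10 - 496)**2 + 91516)/(-108796 + 331973/406136) = ((-486)**2 + 91516)/(-108796 + 331973*(1/406136)) = (236196 + 91516)/(-108796 + 331973/406136) = 327712/(-44185640283/406136) = 327712*(-406136/44185640283) = -133095640832/44185640283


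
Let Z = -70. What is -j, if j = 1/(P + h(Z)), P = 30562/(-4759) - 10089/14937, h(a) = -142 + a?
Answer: 23695061/5191525647 ≈ 0.0045642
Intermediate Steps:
P = -168172715/23695061 (P = 30562*(-1/4759) - 10089*1/14937 = -30562/4759 - 3363/4979 = -168172715/23695061 ≈ -7.0974)
j = -23695061/5191525647 (j = 1/(-168172715/23695061 + (-142 - 70)) = 1/(-168172715/23695061 - 212) = 1/(-5191525647/23695061) = -23695061/5191525647 ≈ -0.0045642)
-j = -1*(-23695061/5191525647) = 23695061/5191525647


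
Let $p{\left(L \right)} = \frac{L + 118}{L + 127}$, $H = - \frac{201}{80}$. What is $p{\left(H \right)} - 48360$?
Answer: $- \frac{481608001}{9959} \approx -48359.0$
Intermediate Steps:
$H = - \frac{201}{80}$ ($H = \left(-201\right) \frac{1}{80} = - \frac{201}{80} \approx -2.5125$)
$p{\left(L \right)} = \frac{118 + L}{127 + L}$
$p{\left(H \right)} - 48360 = \frac{118 - \frac{201}{80}}{127 - \frac{201}{80}} - 48360 = \frac{1}{\frac{9959}{80}} \cdot \frac{9239}{80} - 48360 = \frac{80}{9959} \cdot \frac{9239}{80} - 48360 = \frac{9239}{9959} - 48360 = - \frac{481608001}{9959}$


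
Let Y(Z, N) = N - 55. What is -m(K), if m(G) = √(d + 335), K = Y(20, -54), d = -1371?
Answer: -2*I*√259 ≈ -32.187*I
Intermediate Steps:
Y(Z, N) = -55 + N
K = -109 (K = -55 - 54 = -109)
m(G) = 2*I*√259 (m(G) = √(-1371 + 335) = √(-1036) = 2*I*√259)
-m(K) = -2*I*√259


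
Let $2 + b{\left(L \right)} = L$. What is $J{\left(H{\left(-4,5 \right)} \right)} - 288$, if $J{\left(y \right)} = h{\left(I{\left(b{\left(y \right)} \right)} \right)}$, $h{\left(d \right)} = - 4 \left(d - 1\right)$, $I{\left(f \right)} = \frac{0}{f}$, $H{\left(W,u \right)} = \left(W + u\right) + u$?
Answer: $-284$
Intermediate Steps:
$H{\left(W,u \right)} = W + 2 u$
$b{\left(L \right)} = -2 + L$
$I{\left(f \right)} = 0$
$h{\left(d \right)} = 4 - 4 d$ ($h{\left(d \right)} = - 4 \left(-1 + d\right) = 4 - 4 d$)
$J{\left(y \right)} = 4$ ($J{\left(y \right)} = 4 - 0 = 4 + 0 = 4$)
$J{\left(H{\left(-4,5 \right)} \right)} - 288 = 4 - 288 = -284$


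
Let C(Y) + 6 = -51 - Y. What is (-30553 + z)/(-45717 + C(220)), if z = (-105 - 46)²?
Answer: 3876/22997 ≈ 0.16854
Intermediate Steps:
C(Y) = -57 - Y (C(Y) = -6 + (-51 - Y) = -57 - Y)
z = 22801 (z = (-151)² = 22801)
(-30553 + z)/(-45717 + C(220)) = (-30553 + 22801)/(-45717 + (-57 - 1*220)) = -7752/(-45717 + (-57 - 220)) = -7752/(-45717 - 277) = -7752/(-45994) = -7752*(-1/45994) = 3876/22997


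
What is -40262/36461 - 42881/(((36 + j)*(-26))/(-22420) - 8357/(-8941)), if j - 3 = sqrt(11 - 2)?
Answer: -78354905291709041/1796866553758 ≈ -43606.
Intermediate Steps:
j = 6 (j = 3 + sqrt(11 - 2) = 3 + sqrt(9) = 3 + 3 = 6)
-40262/36461 - 42881/(((36 + j)*(-26))/(-22420) - 8357/(-8941)) = -40262/36461 - 42881/(((36 + 6)*(-26))/(-22420) - 8357/(-8941)) = -40262*1/36461 - 42881/((42*(-26))*(-1/22420) - 8357*(-1/8941)) = -40262/36461 - 42881/(-1092*(-1/22420) + 8357/8941) = -40262/36461 - 42881/(273/5605 + 8357/8941) = -40262/36461 - 42881/49281878/50114305 = -40262/36461 - 42881*50114305/49281878 = -40262/36461 - 2148951512705/49281878 = -78354905291709041/1796866553758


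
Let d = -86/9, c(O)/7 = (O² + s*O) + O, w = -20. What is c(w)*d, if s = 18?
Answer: -12040/9 ≈ -1337.8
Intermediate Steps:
c(O) = 7*O² + 133*O (c(O) = 7*((O² + 18*O) + O) = 7*(O² + 19*O) = 7*O² + 133*O)
d = -86/9 (d = -86*⅑ = -86/9 ≈ -9.5556)
c(w)*d = (7*(-20)*(19 - 20))*(-86/9) = (7*(-20)*(-1))*(-86/9) = 140*(-86/9) = -12040/9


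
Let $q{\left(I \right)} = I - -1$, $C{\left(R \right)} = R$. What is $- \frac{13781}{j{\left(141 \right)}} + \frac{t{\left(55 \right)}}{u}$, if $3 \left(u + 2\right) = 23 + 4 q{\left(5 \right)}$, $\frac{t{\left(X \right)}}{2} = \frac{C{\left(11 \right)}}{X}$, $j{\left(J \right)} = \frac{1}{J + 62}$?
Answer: $- \frac{573496309}{205} \approx -2.7975 \cdot 10^{6}$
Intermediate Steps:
$j{\left(J \right)} = \frac{1}{62 + J}$
$q{\left(I \right)} = 1 + I$ ($q{\left(I \right)} = I + 1 = 1 + I$)
$t{\left(X \right)} = \frac{22}{X}$ ($t{\left(X \right)} = 2 \frac{11}{X} = \frac{22}{X}$)
$u = \frac{41}{3}$ ($u = -2 + \frac{23 + 4 \left(1 + 5\right)}{3} = -2 + \frac{23 + 4 \cdot 6}{3} = -2 + \frac{23 + 24}{3} = -2 + \frac{1}{3} \cdot 47 = -2 + \frac{47}{3} = \frac{41}{3} \approx 13.667$)
$- \frac{13781}{j{\left(141 \right)}} + \frac{t{\left(55 \right)}}{u} = - \frac{13781}{\frac{1}{62 + 141}} + \frac{22 \cdot \frac{1}{55}}{\frac{41}{3}} = - \frac{13781}{\frac{1}{203}} + 22 \cdot \frac{1}{55} \cdot \frac{3}{41} = - 13781 \frac{1}{\frac{1}{203}} + \frac{2}{5} \cdot \frac{3}{41} = \left(-13781\right) 203 + \frac{6}{205} = -2797543 + \frac{6}{205} = - \frac{573496309}{205}$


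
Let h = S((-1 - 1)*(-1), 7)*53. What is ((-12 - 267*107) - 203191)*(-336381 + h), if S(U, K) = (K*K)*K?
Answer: 73750313944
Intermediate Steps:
S(U, K) = K³ (S(U, K) = K²*K = K³)
h = 18179 (h = 7³*53 = 343*53 = 18179)
((-12 - 267*107) - 203191)*(-336381 + h) = ((-12 - 267*107) - 203191)*(-336381 + 18179) = ((-12 - 28569) - 203191)*(-318202) = (-28581 - 203191)*(-318202) = -231772*(-318202) = 73750313944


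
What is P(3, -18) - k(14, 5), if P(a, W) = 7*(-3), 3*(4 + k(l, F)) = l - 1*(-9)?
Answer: -74/3 ≈ -24.667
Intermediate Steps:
k(l, F) = -1 + l/3 (k(l, F) = -4 + (l - 1*(-9))/3 = -4 + (l + 9)/3 = -4 + (9 + l)/3 = -4 + (3 + l/3) = -1 + l/3)
P(a, W) = -21
P(3, -18) - k(14, 5) = -21 - (-1 + (1/3)*14) = -21 - (-1 + 14/3) = -21 - 1*11/3 = -21 - 11/3 = -74/3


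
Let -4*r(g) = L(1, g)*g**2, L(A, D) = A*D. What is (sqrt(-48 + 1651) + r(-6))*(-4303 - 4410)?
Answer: -470502 - 8713*sqrt(1603) ≈ -8.1935e+5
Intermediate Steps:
r(g) = -g**3/4 (r(g) = -1*g*g**2/4 = -g*g**2/4 = -g**3/4)
(sqrt(-48 + 1651) + r(-6))*(-4303 - 4410) = (sqrt(-48 + 1651) - 1/4*(-6)**3)*(-4303 - 4410) = (sqrt(1603) - 1/4*(-216))*(-8713) = (sqrt(1603) + 54)*(-8713) = (54 + sqrt(1603))*(-8713) = -470502 - 8713*sqrt(1603)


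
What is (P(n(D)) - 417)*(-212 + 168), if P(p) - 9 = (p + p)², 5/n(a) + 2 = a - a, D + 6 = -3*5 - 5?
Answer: 16852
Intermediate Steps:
D = -26 (D = -6 + (-3*5 - 5) = -6 + (-15 - 5) = -6 - 20 = -26)
n(a) = -5/2 (n(a) = 5/(-2 + (a - a)) = 5/(-2 + 0) = 5/(-2) = 5*(-½) = -5/2)
P(p) = 9 + 4*p² (P(p) = 9 + (p + p)² = 9 + (2*p)² = 9 + 4*p²)
(P(n(D)) - 417)*(-212 + 168) = ((9 + 4*(-5/2)²) - 417)*(-212 + 168) = ((9 + 4*(25/4)) - 417)*(-44) = ((9 + 25) - 417)*(-44) = (34 - 417)*(-44) = -383*(-44) = 16852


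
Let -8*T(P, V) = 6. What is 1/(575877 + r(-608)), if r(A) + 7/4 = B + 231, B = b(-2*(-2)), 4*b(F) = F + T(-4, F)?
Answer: 16/9217713 ≈ 1.7358e-6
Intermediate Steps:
T(P, V) = -3/4 (T(P, V) = -1/8*6 = -3/4)
b(F) = -3/16 + F/4 (b(F) = (F - 3/4)/4 = (-3/4 + F)/4 = -3/16 + F/4)
B = 13/16 (B = -3/16 + (-2*(-2))/4 = -3/16 + (1/4)*4 = -3/16 + 1 = 13/16 ≈ 0.81250)
r(A) = 3681/16 (r(A) = -7/4 + (13/16 + 231) = -7/4 + 3709/16 = 3681/16)
1/(575877 + r(-608)) = 1/(575877 + 3681/16) = 1/(9217713/16) = 16/9217713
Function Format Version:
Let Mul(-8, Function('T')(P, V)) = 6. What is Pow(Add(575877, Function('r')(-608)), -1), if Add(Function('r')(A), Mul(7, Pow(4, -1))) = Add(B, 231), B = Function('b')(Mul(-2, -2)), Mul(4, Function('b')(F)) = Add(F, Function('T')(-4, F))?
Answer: Rational(16, 9217713) ≈ 1.7358e-6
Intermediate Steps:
Function('T')(P, V) = Rational(-3, 4) (Function('T')(P, V) = Mul(Rational(-1, 8), 6) = Rational(-3, 4))
Function('b')(F) = Add(Rational(-3, 16), Mul(Rational(1, 4), F)) (Function('b')(F) = Mul(Rational(1, 4), Add(F, Rational(-3, 4))) = Mul(Rational(1, 4), Add(Rational(-3, 4), F)) = Add(Rational(-3, 16), Mul(Rational(1, 4), F)))
B = Rational(13, 16) (B = Add(Rational(-3, 16), Mul(Rational(1, 4), Mul(-2, -2))) = Add(Rational(-3, 16), Mul(Rational(1, 4), 4)) = Add(Rational(-3, 16), 1) = Rational(13, 16) ≈ 0.81250)
Function('r')(A) = Rational(3681, 16) (Function('r')(A) = Add(Rational(-7, 4), Add(Rational(13, 16), 231)) = Add(Rational(-7, 4), Rational(3709, 16)) = Rational(3681, 16))
Pow(Add(575877, Function('r')(-608)), -1) = Pow(Add(575877, Rational(3681, 16)), -1) = Pow(Rational(9217713, 16), -1) = Rational(16, 9217713)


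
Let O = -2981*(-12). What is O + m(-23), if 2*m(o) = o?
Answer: 71521/2 ≈ 35761.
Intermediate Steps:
m(o) = o/2
O = 35772
O + m(-23) = 35772 + (1/2)*(-23) = 35772 - 23/2 = 71521/2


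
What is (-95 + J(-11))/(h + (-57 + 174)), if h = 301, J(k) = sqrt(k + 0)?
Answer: -5/22 + I*sqrt(11)/418 ≈ -0.22727 + 0.0079345*I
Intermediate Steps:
J(k) = sqrt(k)
(-95 + J(-11))/(h + (-57 + 174)) = (-95 + sqrt(-11))/(301 + (-57 + 174)) = (-95 + I*sqrt(11))/(301 + 117) = (-95 + I*sqrt(11))/418 = (-95 + I*sqrt(11))*(1/418) = -5/22 + I*sqrt(11)/418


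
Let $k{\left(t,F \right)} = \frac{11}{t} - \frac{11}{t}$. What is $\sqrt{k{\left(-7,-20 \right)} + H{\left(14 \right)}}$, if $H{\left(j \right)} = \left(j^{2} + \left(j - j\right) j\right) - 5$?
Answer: $\sqrt{191} \approx 13.82$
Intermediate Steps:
$k{\left(t,F \right)} = 0$
$H{\left(j \right)} = -5 + j^{2}$ ($H{\left(j \right)} = \left(j^{2} + 0 j\right) - 5 = \left(j^{2} + 0\right) - 5 = j^{2} - 5 = -5 + j^{2}$)
$\sqrt{k{\left(-7,-20 \right)} + H{\left(14 \right)}} = \sqrt{0 - \left(5 - 14^{2}\right)} = \sqrt{0 + \left(-5 + 196\right)} = \sqrt{0 + 191} = \sqrt{191}$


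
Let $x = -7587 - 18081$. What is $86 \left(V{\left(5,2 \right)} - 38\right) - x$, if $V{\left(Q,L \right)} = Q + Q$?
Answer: $23260$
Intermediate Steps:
$V{\left(Q,L \right)} = 2 Q$
$x = -25668$
$86 \left(V{\left(5,2 \right)} - 38\right) - x = 86 \left(2 \cdot 5 - 38\right) - -25668 = 86 \left(10 - 38\right) + 25668 = 86 \left(-28\right) + 25668 = -2408 + 25668 = 23260$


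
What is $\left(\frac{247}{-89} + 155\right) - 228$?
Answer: $- \frac{6744}{89} \approx -75.775$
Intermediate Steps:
$\left(\frac{247}{-89} + 155\right) - 228 = \left(247 \left(- \frac{1}{89}\right) + 155\right) - 228 = \left(- \frac{247}{89} + 155\right) - 228 = \frac{13548}{89} - 228 = - \frac{6744}{89}$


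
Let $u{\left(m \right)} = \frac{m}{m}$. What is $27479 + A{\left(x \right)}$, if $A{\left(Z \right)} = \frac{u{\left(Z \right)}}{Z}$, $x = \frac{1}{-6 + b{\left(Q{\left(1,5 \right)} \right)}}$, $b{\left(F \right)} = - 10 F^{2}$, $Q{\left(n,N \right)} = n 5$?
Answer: $27223$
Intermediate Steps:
$Q{\left(n,N \right)} = 5 n$
$x = - \frac{1}{256}$ ($x = \frac{1}{-6 - 10 \left(5 \cdot 1\right)^{2}} = \frac{1}{-6 - 10 \cdot 5^{2}} = \frac{1}{-6 - 250} = \frac{1}{-256} = - \frac{1}{256} \approx -0.0039063$)
$u{\left(m \right)} = 1$
$A{\left(Z \right)} = \frac{1}{Z}$ ($A{\left(Z \right)} = 1 \frac{1}{Z} = \frac{1}{Z}$)
$27479 + A{\left(x \right)} = 27479 + \frac{1}{- \frac{1}{256}} = 27479 - 256 = 27223$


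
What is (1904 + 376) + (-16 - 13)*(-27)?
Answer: 3063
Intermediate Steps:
(1904 + 376) + (-16 - 13)*(-27) = 2280 - 29*(-27) = 2280 + 783 = 3063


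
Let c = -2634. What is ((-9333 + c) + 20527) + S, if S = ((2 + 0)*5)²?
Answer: 8660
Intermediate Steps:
S = 100 (S = (2*5)² = 10² = 100)
((-9333 + c) + 20527) + S = ((-9333 - 2634) + 20527) + 100 = (-11967 + 20527) + 100 = 8560 + 100 = 8660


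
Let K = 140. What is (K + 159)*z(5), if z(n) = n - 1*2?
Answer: 897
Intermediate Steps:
z(n) = -2 + n (z(n) = n - 2 = -2 + n)
(K + 159)*z(5) = (140 + 159)*(-2 + 5) = 299*3 = 897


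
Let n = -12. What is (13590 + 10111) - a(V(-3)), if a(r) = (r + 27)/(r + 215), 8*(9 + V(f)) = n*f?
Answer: 9978076/421 ≈ 23701.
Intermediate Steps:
V(f) = -9 - 3*f/2 (V(f) = -9 + (-12*f)/8 = -9 - 3*f/2)
a(r) = (27 + r)/(215 + r)
(13590 + 10111) - a(V(-3)) = (13590 + 10111) - (27 + (-9 - 3/2*(-3)))/(215 + (-9 - 3/2*(-3))) = 23701 - (27 + (-9 + 9/2))/(215 + (-9 + 9/2)) = 23701 - (27 - 9/2)/(215 - 9/2) = 23701 - 45/(421/2*2) = 23701 - 2*45/(421*2) = 23701 - 1*45/421 = 23701 - 45/421 = 9978076/421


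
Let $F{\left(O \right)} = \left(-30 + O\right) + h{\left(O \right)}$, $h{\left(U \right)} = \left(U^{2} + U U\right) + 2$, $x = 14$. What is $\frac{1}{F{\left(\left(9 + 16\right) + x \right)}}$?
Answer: $\frac{1}{3053} \approx 0.00032755$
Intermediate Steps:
$h{\left(U \right)} = 2 + 2 U^{2}$ ($h{\left(U \right)} = \left(U^{2} + U^{2}\right) + 2 = 2 U^{2} + 2 = 2 + 2 U^{2}$)
$F{\left(O \right)} = -28 + O + 2 O^{2}$ ($F{\left(O \right)} = \left(-30 + O\right) + \left(2 + 2 O^{2}\right) = -28 + O + 2 O^{2}$)
$\frac{1}{F{\left(\left(9 + 16\right) + x \right)}} = \frac{1}{-28 + \left(\left(9 + 16\right) + 14\right) + 2 \left(\left(9 + 16\right) + 14\right)^{2}} = \frac{1}{-28 + \left(25 + 14\right) + 2 \left(25 + 14\right)^{2}} = \frac{1}{-28 + 39 + 2 \cdot 39^{2}} = \frac{1}{-28 + 39 + 2 \cdot 1521} = \frac{1}{-28 + 39 + 3042} = \frac{1}{3053}$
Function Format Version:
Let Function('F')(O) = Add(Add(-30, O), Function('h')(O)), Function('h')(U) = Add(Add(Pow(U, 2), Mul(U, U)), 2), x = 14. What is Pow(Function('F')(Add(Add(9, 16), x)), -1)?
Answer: Rational(1, 3053) ≈ 0.00032755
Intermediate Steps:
Function('h')(U) = Add(2, Mul(2, Pow(U, 2))) (Function('h')(U) = Add(Add(Pow(U, 2), Pow(U, 2)), 2) = Add(Mul(2, Pow(U, 2)), 2) = Add(2, Mul(2, Pow(U, 2))))
Function('F')(O) = Add(-28, O, Mul(2, Pow(O, 2))) (Function('F')(O) = Add(Add(-30, O), Add(2, Mul(2, Pow(O, 2)))) = Add(-28, O, Mul(2, Pow(O, 2))))
Pow(Function('F')(Add(Add(9, 16), x)), -1) = Pow(Add(-28, Add(Add(9, 16), 14), Mul(2, Pow(Add(Add(9, 16), 14), 2))), -1) = Pow(Add(-28, Add(25, 14), Mul(2, Pow(Add(25, 14), 2))), -1) = Pow(Add(-28, 39, Mul(2, Pow(39, 2))), -1) = Pow(Add(-28, 39, Mul(2, 1521)), -1) = Pow(Add(-28, 39, 3042), -1) = Pow(3053, -1) = Rational(1, 3053)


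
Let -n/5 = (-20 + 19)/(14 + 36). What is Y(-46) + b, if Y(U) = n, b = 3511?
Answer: 35111/10 ≈ 3511.1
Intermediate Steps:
n = ⅒ (n = -5*(-20 + 19)/(14 + 36) = -(-5)/50 = -5*(-1/50) = ⅒ ≈ 0.10000)
Y(U) = ⅒
Y(-46) + b = ⅒ + 3511 = 35111/10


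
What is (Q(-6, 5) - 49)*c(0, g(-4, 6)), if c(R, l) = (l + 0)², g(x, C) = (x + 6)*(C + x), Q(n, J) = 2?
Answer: -752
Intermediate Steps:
g(x, C) = (6 + x)*(C + x)
c(R, l) = l²
(Q(-6, 5) - 49)*c(0, g(-4, 6)) = (2 - 49)*((-4)² + 6*6 + 6*(-4) + 6*(-4))² = -47*(16 + 36 - 24 - 24)² = -47*4² = -47*16 = -752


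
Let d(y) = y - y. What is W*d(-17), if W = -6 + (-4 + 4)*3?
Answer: 0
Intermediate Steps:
d(y) = 0
W = -6 (W = -6 + 0*3 = -6 + 0 = -6)
W*d(-17) = -6*0 = 0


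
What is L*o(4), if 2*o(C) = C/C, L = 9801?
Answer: 9801/2 ≈ 4900.5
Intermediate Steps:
o(C) = ½ (o(C) = (C/C)/2 = (½)*1 = ½)
L*o(4) = 9801*(½) = 9801/2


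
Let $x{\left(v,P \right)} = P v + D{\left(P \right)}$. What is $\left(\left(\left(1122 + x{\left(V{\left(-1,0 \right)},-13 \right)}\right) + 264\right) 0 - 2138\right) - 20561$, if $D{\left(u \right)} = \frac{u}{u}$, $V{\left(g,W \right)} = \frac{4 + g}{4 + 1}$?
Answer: $-22699$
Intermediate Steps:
$V{\left(g,W \right)} = \frac{4}{5} + \frac{g}{5}$ ($V{\left(g,W \right)} = \frac{4 + g}{5} = \left(4 + g\right) \frac{1}{5} = \frac{4}{5} + \frac{g}{5}$)
$D{\left(u \right)} = 1$
$x{\left(v,P \right)} = 1 + P v$ ($x{\left(v,P \right)} = P v + 1 = 1 + P v$)
$\left(\left(\left(1122 + x{\left(V{\left(-1,0 \right)},-13 \right)}\right) + 264\right) 0 - 2138\right) - 20561 = \left(\left(\left(1122 + \left(1 - 13 \left(\frac{4}{5} + \frac{1}{5} \left(-1\right)\right)\right)\right) + 264\right) 0 - 2138\right) - 20561 = \left(\left(\left(1122 + \left(1 - 13 \left(\frac{4}{5} - \frac{1}{5}\right)\right)\right) + 264\right) 0 - 2138\right) - 20561 = \left(\left(\left(1122 + \left(1 - \frac{39}{5}\right)\right) + 264\right) 0 - 2138\right) - 20561 = \left(\left(\left(1122 - \frac{34}{5}\right) + 264\right) 0 - 2138\right) - 20561 = \left(\left(\frac{5576}{5} + 264\right) 0 - 2138\right) - 20561 = \left(\frac{6896}{5} \cdot 0 - 2138\right) - 20561 = \left(0 - 2138\right) - 20561 = -2138 - 20561 = -22699$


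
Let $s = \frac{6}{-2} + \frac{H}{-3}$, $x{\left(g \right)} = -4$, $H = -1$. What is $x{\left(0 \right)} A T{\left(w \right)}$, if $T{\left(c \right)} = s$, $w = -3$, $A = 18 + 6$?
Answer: $256$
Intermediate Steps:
$A = 24$
$s = - \frac{8}{3}$ ($s = \frac{6}{-2} - \frac{1}{-3} = 6 \left(- \frac{1}{2}\right) - - \frac{1}{3} = -3 + \frac{1}{3} = - \frac{8}{3} \approx -2.6667$)
$T{\left(c \right)} = - \frac{8}{3}$
$x{\left(0 \right)} A T{\left(w \right)} = \left(-4\right) 24 \left(- \frac{8}{3}\right) = \left(-96\right) \left(- \frac{8}{3}\right) = 256$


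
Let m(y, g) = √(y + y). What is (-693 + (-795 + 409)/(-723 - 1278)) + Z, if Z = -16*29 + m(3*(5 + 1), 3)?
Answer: -2302765/2001 ≈ -1150.8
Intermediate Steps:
m(y, g) = √2*√y (m(y, g) = √(2*y) = √2*√y)
Z = -458 (Z = -16*29 + √2*√(3*(5 + 1)) = -464 + √2*√(3*6) = -464 + √2*√18 = -464 + √2*(3*√2) = -464 + 6 = -458)
(-693 + (-795 + 409)/(-723 - 1278)) + Z = (-693 + (-795 + 409)/(-723 - 1278)) - 458 = (-693 - 386/(-2001)) - 458 = (-693 - 386*(-1/2001)) - 458 = (-693 + 386/2001) - 458 = -1386307/2001 - 458 = -2302765/2001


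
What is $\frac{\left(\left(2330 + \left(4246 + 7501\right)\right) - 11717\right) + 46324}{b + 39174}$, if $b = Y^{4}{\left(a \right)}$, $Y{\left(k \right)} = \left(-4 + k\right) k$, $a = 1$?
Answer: $\frac{16228}{13085} \approx 1.2402$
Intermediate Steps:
$Y{\left(k \right)} = k \left(-4 + k\right)$
$b = 81$ ($b = \left(1 \left(-4 + 1\right)\right)^{4} = \left(1 \left(-3\right)\right)^{4} = \left(-3\right)^{4} = 81$)
$\frac{\left(\left(2330 + \left(4246 + 7501\right)\right) - 11717\right) + 46324}{b + 39174} = \frac{\left(\left(2330 + \left(4246 + 7501\right)\right) - 11717\right) + 46324}{81 + 39174} = \frac{\left(\left(2330 + 11747\right) - 11717\right) + 46324}{39255} = \left(\left(14077 - 11717\right) + 46324\right) \frac{1}{39255} = \left(2360 + 46324\right) \frac{1}{39255} = 48684 \cdot \frac{1}{39255} = \frac{16228}{13085}$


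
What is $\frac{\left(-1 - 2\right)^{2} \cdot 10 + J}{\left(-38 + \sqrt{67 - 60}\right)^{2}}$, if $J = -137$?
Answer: $- \frac{68197}{2064969} - \frac{3572 \sqrt{7}}{2064969} \approx -0.037602$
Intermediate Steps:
$\frac{\left(-1 - 2\right)^{2} \cdot 10 + J}{\left(-38 + \sqrt{67 - 60}\right)^{2}} = \frac{\left(-1 - 2\right)^{2} \cdot 10 - 137}{\left(-38 + \sqrt{67 - 60}\right)^{2}} = \frac{\left(-3\right)^{2} \cdot 10 - 137}{\left(-38 + \sqrt{7}\right)^{2}} = \frac{9 \cdot 10 - 137}{\left(-38 + \sqrt{7}\right)^{2}} = \frac{90 - 137}{\left(-38 + \sqrt{7}\right)^{2}} = - \frac{47}{\left(-38 + \sqrt{7}\right)^{2}}$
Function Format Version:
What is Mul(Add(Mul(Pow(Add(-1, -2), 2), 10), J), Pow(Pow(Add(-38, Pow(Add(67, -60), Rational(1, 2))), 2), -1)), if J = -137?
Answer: Add(Rational(-68197, 2064969), Mul(Rational(-3572, 2064969), Pow(7, Rational(1, 2)))) ≈ -0.037602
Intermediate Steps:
Mul(Add(Mul(Pow(Add(-1, -2), 2), 10), J), Pow(Pow(Add(-38, Pow(Add(67, -60), Rational(1, 2))), 2), -1)) = Mul(Add(Mul(Pow(Add(-1, -2), 2), 10), -137), Pow(Pow(Add(-38, Pow(Add(67, -60), Rational(1, 2))), 2), -1)) = Mul(Add(Mul(Pow(-3, 2), 10), -137), Pow(Pow(Add(-38, Pow(7, Rational(1, 2))), 2), -1)) = Mul(Add(Mul(9, 10), -137), Pow(Add(-38, Pow(7, Rational(1, 2))), -2)) = Mul(Add(90, -137), Pow(Add(-38, Pow(7, Rational(1, 2))), -2)) = Mul(-47, Pow(Add(-38, Pow(7, Rational(1, 2))), -2))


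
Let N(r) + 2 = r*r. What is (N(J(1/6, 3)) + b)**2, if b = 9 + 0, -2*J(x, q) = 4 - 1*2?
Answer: 64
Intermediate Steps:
J(x, q) = -1 (J(x, q) = -(4 - 1*2)/2 = -(4 - 2)/2 = -1/2*2 = -1)
N(r) = -2 + r**2 (N(r) = -2 + r*r = -2 + r**2)
b = 9
(N(J(1/6, 3)) + b)**2 = ((-2 + (-1)**2) + 9)**2 = ((-2 + 1) + 9)**2 = (-1 + 9)**2 = 8**2 = 64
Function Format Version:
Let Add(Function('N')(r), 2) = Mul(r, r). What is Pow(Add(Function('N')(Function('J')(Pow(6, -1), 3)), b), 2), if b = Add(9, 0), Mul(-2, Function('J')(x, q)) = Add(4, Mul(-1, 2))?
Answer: 64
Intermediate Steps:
Function('J')(x, q) = -1 (Function('J')(x, q) = Mul(Rational(-1, 2), Add(4, Mul(-1, 2))) = Mul(Rational(-1, 2), Add(4, -2)) = Mul(Rational(-1, 2), 2) = -1)
Function('N')(r) = Add(-2, Pow(r, 2)) (Function('N')(r) = Add(-2, Mul(r, r)) = Add(-2, Pow(r, 2)))
b = 9
Pow(Add(Function('N')(Function('J')(Pow(6, -1), 3)), b), 2) = Pow(Add(Add(-2, Pow(-1, 2)), 9), 2) = Pow(Add(Add(-2, 1), 9), 2) = Pow(Add(-1, 9), 2) = Pow(8, 2) = 64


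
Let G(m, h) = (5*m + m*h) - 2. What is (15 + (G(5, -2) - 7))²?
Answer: 441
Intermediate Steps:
G(m, h) = -2 + 5*m + h*m (G(m, h) = (5*m + h*m) - 2 = -2 + 5*m + h*m)
(15 + (G(5, -2) - 7))² = (15 + ((-2 + 5*5 - 2*5) - 7))² = (15 + ((-2 + 25 - 10) - 7))² = (15 + (13 - 7))² = (15 + 6)² = 21² = 441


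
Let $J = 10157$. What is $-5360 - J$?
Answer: $-15517$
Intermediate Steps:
$-5360 - J = -5360 - 10157 = -15517$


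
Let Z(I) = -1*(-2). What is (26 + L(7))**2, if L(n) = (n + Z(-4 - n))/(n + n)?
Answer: 139129/196 ≈ 709.84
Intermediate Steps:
Z(I) = 2
L(n) = (2 + n)/(2*n) (L(n) = (n + 2)/(n + n) = (2 + n)/((2*n)) = (2 + n)*(1/(2*n)) = (2 + n)/(2*n))
(26 + L(7))**2 = (26 + (1/2)*(2 + 7)/7)**2 = (26 + (1/2)*(1/7)*9)**2 = (26 + 9/14)**2 = (373/14)**2 = 139129/196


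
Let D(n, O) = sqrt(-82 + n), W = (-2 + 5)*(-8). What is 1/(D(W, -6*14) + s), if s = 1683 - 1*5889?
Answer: -2103/8845271 - I*sqrt(106)/17690542 ≈ -0.00023775 - 5.8198e-7*I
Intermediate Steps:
W = -24 (W = 3*(-8) = -24)
s = -4206 (s = 1683 - 5889 = -4206)
1/(D(W, -6*14) + s) = 1/(sqrt(-82 - 24) - 4206) = 1/(sqrt(-106) - 4206) = 1/(I*sqrt(106) - 4206) = 1/(-4206 + I*sqrt(106))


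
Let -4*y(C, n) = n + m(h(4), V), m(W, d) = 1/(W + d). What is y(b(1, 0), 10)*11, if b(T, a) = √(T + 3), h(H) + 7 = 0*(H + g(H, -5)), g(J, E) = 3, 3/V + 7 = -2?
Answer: -217/8 ≈ -27.125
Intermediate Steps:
V = -⅓ (V = 3/(-7 - 2) = 3/(-9) = 3*(-⅑) = -⅓ ≈ -0.33333)
h(H) = -7 (h(H) = -7 + 0*(H + 3) = -7 + 0*(3 + H) = -7 + 0 = -7)
b(T, a) = √(3 + T)
y(C, n) = 3/88 - n/4 (y(C, n) = -(n + 1/(-7 - ⅓))/4 = -(n + 1/(-22/3))/4 = -(n - 3/22)/4 = -(-3/22 + n)/4 = 3/88 - n/4)
y(b(1, 0), 10)*11 = (3/88 - ¼*10)*11 = (3/88 - 5/2)*11 = -217/88*11 = -217/8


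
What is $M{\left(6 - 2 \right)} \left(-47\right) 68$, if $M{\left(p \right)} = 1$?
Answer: $-3196$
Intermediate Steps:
$M{\left(6 - 2 \right)} \left(-47\right) 68 = 1 \left(-47\right) 68 = \left(-47\right) 68 = -3196$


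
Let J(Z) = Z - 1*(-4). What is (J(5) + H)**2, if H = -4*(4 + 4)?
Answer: 529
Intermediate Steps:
J(Z) = 4 + Z (J(Z) = Z + 4 = 4 + Z)
H = -32 (H = -4*8 = -32)
(J(5) + H)**2 = ((4 + 5) - 32)**2 = (9 - 32)**2 = (-23)**2 = 529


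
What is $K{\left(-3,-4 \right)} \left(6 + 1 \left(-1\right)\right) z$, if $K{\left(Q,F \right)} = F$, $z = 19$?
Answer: $-380$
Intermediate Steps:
$K{\left(-3,-4 \right)} \left(6 + 1 \left(-1\right)\right) z = - 4 \left(6 + 1 \left(-1\right)\right) 19 = - 4 \left(6 - 1\right) 19 = \left(-4\right) 5 \cdot 19 = \left(-20\right) 19 = -380$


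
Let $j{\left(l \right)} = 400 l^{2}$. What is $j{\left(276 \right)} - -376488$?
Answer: $30846888$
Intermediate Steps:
$j{\left(276 \right)} - -376488 = 400 \cdot 276^{2} - -376488 = 400 \cdot 76176 + 376488 = 30470400 + 376488 = 30846888$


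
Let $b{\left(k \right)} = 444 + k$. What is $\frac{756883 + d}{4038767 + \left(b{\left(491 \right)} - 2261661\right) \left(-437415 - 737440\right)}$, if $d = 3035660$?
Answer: $\frac{1264181}{885343094499} \approx 1.4279 \cdot 10^{-6}$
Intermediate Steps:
$\frac{756883 + d}{4038767 + \left(b{\left(491 \right)} - 2261661\right) \left(-437415 - 737440\right)} = \frac{756883 + 3035660}{4038767 + \left(\left(444 + 491\right) - 2261661\right) \left(-437415 - 737440\right)} = \frac{3792543}{4038767 + \left(935 - 2261661\right) \left(-1174855\right)} = \frac{3792543}{4038767 - -2656025244730} = \frac{3792543}{4038767 + 2656025244730} = \frac{3792543}{2656029283497} = 3792543 \cdot \frac{1}{2656029283497} = \frac{1264181}{885343094499}$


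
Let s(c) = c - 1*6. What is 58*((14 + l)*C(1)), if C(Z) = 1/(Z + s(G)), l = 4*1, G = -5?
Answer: -522/5 ≈ -104.40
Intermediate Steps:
s(c) = -6 + c (s(c) = c - 6 = -6 + c)
l = 4
C(Z) = 1/(-11 + Z) (C(Z) = 1/(Z + (-6 - 5)) = 1/(Z - 11) = 1/(-11 + Z))
58*((14 + l)*C(1)) = 58*((14 + 4)/(-11 + 1)) = 58*(18/(-10)) = 58*(18*(-⅒)) = 58*(-9/5) = -522/5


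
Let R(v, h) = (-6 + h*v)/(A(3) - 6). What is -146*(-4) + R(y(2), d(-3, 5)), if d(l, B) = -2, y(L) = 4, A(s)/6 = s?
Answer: 3497/6 ≈ 582.83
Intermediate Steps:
A(s) = 6*s
R(v, h) = -½ + h*v/12 (R(v, h) = (-6 + h*v)/(6*3 - 6) = (-6 + h*v)/(18 - 6) = (-6 + h*v)/12 = (-6 + h*v)*(1/12) = -½ + h*v/12)
-146*(-4) + R(y(2), d(-3, 5)) = -146*(-4) + (-½ + (1/12)*(-2)*4) = 584 + (-½ - ⅔) = 584 - 7/6 = 3497/6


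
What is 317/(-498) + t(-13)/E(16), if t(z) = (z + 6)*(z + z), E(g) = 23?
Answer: 83345/11454 ≈ 7.2765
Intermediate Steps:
t(z) = 2*z*(6 + z) (t(z) = (6 + z)*(2*z) = 2*z*(6 + z))
317/(-498) + t(-13)/E(16) = 317/(-498) + (2*(-13)*(6 - 13))/23 = 317*(-1/498) + (2*(-13)*(-7))*(1/23) = -317/498 + 182*(1/23) = -317/498 + 182/23 = 83345/11454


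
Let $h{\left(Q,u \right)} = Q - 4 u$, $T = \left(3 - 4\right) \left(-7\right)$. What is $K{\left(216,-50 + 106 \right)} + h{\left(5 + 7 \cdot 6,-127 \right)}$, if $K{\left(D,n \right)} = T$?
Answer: $562$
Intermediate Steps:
$T = 7$ ($T = \left(-1\right) \left(-7\right) = 7$)
$K{\left(D,n \right)} = 7$
$K{\left(216,-50 + 106 \right)} + h{\left(5 + 7 \cdot 6,-127 \right)} = 7 + \left(\left(5 + 7 \cdot 6\right) - -508\right) = 7 + \left(\left(5 + 42\right) + 508\right) = 7 + \left(47 + 508\right) = 7 + 555 = 562$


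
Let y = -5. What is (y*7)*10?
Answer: -350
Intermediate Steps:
(y*7)*10 = -5*7*10 = -35*10 = -350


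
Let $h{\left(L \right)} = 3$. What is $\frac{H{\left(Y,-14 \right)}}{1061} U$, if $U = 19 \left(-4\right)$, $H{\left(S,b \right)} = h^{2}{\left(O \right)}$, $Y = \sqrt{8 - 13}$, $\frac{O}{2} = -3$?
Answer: $- \frac{684}{1061} \approx -0.64467$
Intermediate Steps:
$O = -6$ ($O = 2 \left(-3\right) = -6$)
$Y = i \sqrt{5}$ ($Y = \sqrt{-5} = i \sqrt{5} \approx 2.2361 i$)
$H{\left(S,b \right)} = 9$ ($H{\left(S,b \right)} = 3^{2} = 9$)
$U = -76$
$\frac{H{\left(Y,-14 \right)}}{1061} U = \frac{9}{1061} \left(-76\right) = - \frac{684}{1061}$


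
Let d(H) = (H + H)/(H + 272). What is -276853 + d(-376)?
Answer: -3598995/13 ≈ -2.7685e+5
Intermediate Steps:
d(H) = 2*H/(272 + H) (d(H) = (2*H)/(272 + H) = 2*H/(272 + H))
-276853 + d(-376) = -276853 + 2*(-376)/(272 - 376) = -276853 + 2*(-376)/(-104) = -276853 + 2*(-376)*(-1/104) = -276853 + 94/13 = -3598995/13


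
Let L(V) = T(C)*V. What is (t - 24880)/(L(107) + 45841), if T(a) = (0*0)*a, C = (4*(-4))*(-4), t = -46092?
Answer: -70972/45841 ≈ -1.5482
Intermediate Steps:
C = 64 (C = -16*(-4) = 64)
T(a) = 0 (T(a) = 0*a = 0)
L(V) = 0 (L(V) = 0*V = 0)
(t - 24880)/(L(107) + 45841) = (-46092 - 24880)/(0 + 45841) = -70972/45841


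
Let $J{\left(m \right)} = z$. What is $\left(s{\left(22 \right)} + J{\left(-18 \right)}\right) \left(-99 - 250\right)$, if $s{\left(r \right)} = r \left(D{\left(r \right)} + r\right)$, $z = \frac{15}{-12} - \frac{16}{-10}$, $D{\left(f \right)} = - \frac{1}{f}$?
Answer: $- \frac{3373783}{20} \approx -1.6869 \cdot 10^{5}$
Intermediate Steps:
$z = \frac{7}{20}$ ($z = 15 \left(- \frac{1}{12}\right) - - \frac{8}{5} = - \frac{5}{4} + \frac{8}{5} = \frac{7}{20} \approx 0.35$)
$J{\left(m \right)} = \frac{7}{20}$
$s{\left(r \right)} = r \left(r - \frac{1}{r}\right)$ ($s{\left(r \right)} = r \left(- \frac{1}{r} + r\right) = r \left(r - \frac{1}{r}\right)$)
$\left(s{\left(22 \right)} + J{\left(-18 \right)}\right) \left(-99 - 250\right) = \left(\left(-1 + 22^{2}\right) + \frac{7}{20}\right) \left(-99 - 250\right) = \left(\left(-1 + 484\right) + \frac{7}{20}\right) \left(-349\right) = \left(483 + \frac{7}{20}\right) \left(-349\right) = \frac{9667}{20} \left(-349\right) = - \frac{3373783}{20}$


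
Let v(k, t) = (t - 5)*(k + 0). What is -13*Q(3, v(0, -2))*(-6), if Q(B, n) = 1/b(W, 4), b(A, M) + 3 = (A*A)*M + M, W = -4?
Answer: 6/5 ≈ 1.2000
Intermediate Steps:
b(A, M) = -3 + M + M*A² (b(A, M) = -3 + ((A*A)*M + M) = -3 + (A²*M + M) = -3 + (M*A² + M) = -3 + (M + M*A²) = -3 + M + M*A²)
v(k, t) = k*(-5 + t) (v(k, t) = (-5 + t)*k = k*(-5 + t))
Q(B, n) = 1/65 (Q(B, n) = 1/(-3 + 4 + 4*(-4)²) = 1/(-3 + 4 + 4*16) = 1/(-3 + 4 + 64) = 1/65)
-13*Q(3, v(0, -2))*(-6) = -13*1/65*(-6) = -⅕*(-6) = 6/5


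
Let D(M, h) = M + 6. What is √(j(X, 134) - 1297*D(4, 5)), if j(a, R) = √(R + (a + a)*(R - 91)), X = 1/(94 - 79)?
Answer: √(-2918250 + 60*√1965)/15 ≈ 113.83*I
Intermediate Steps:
D(M, h) = 6 + M
X = 1/15 ≈ 0.066667
j(a, R) = √(R + 2*a*(-91 + R)) (j(a, R) = √(R + (2*a)*(-91 + R)) = √(R + 2*a*(-91 + R)))
√(j(X, 134) - 1297*D(4, 5)) = √(√(134 - 182*1/15 + 2*134*(1/15)) - 1297*(6 + 4)) = √(√(134 - 182/15 + 268/15) - 1297*10) = √(√(2096/15) - 12970) = √(4*√1965/15 - 12970) = √(-12970 + 4*√1965/15)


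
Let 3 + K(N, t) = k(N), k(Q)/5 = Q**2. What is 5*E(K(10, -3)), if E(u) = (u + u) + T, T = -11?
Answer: 4915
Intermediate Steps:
k(Q) = 5*Q**2
K(N, t) = -3 + 5*N**2
E(u) = -11 + 2*u (E(u) = (u + u) - 11 = 2*u - 11 = -11 + 2*u)
5*E(K(10, -3)) = 5*(-11 + 2*(-3 + 5*10**2)) = 5*(-11 + 2*(-3 + 5*100)) = 5*(-11 + 2*(-3 + 500)) = 5*(-11 + 2*497) = 5*(-11 + 994) = 5*983 = 4915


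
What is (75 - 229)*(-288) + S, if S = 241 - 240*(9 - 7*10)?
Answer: 59233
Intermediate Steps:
S = 14881 (S = 241 - 240*(9 - 70) = 241 - 240*(-61) = 241 + 14640 = 14881)
(75 - 229)*(-288) + S = (75 - 229)*(-288) + 14881 = -154*(-288) + 14881 = 44352 + 14881 = 59233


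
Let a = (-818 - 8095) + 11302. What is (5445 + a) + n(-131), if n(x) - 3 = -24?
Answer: 7813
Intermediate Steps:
n(x) = -21 (n(x) = 3 - 24 = -21)
a = 2389 (a = -8913 + 11302 = 2389)
(5445 + a) + n(-131) = (5445 + 2389) - 21 = 7834 - 21 = 7813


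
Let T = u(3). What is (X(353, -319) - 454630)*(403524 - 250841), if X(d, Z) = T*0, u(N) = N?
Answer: -69414272290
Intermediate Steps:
T = 3
X(d, Z) = 0 (X(d, Z) = 3*0 = 0)
(X(353, -319) - 454630)*(403524 - 250841) = (0 - 454630)*(403524 - 250841) = -454630*152683 = -69414272290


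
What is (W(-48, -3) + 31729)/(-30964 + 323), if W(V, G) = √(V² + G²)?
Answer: -31729/30641 - 3*√257/30641 ≈ -1.0371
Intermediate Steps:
W(V, G) = √(G² + V²)
(W(-48, -3) + 31729)/(-30964 + 323) = (√((-3)² + (-48)²) + 31729)/(-30964 + 323) = (√(9 + 2304) + 31729)/(-30641) = (√2313 + 31729)*(-1/30641) = (3*√257 + 31729)*(-1/30641) = (31729 + 3*√257)*(-1/30641) = -31729/30641 - 3*√257/30641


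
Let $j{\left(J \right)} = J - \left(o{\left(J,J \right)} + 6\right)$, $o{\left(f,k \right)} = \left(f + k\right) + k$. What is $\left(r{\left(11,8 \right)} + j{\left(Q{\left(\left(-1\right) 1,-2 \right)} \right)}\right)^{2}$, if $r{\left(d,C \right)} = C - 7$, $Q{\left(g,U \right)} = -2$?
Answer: $1$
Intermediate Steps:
$o{\left(f,k \right)} = f + 2 k$
$r{\left(d,C \right)} = -7 + C$ ($r{\left(d,C \right)} = C - 7 = -7 + C$)
$j{\left(J \right)} = -6 - 2 J$ ($j{\left(J \right)} = J - \left(\left(J + 2 J\right) + 6\right) = J - \left(3 J + 6\right) = J - \left(6 + 3 J\right) = -6 - 2 J$)
$\left(r{\left(11,8 \right)} + j{\left(Q{\left(\left(-1\right) 1,-2 \right)} \right)}\right)^{2} = \left(\left(-7 + 8\right) - 2\right)^{2} = \left(1 + \left(-6 + 4\right)\right)^{2} = \left(1 - 2\right)^{2} = \left(-1\right)^{2} = 1$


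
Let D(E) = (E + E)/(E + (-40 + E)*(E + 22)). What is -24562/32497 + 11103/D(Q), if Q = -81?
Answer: -424438423187/877419 ≈ -4.8374e+5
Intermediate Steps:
D(E) = 2*E/(E + (-40 + E)*(22 + E)) (D(E) = (2*E)/(E + (-40 + E)*(22 + E)) = 2*E/(E + (-40 + E)*(22 + E)))
-24562/32497 + 11103/D(Q) = -24562/32497 + 11103/((2*(-81)/(-880 + (-81)**2 - 17*(-81)))) = -24562*1/32497 + 11103/((2*(-81)/(-880 + 6561 + 1377))) = -24562/32497 + 11103/((2*(-81)/7058)) = -24562/32497 + 11103/((2*(-81)*(1/7058))) = -24562/32497 + 11103/(-81/3529) = -24562/32497 + 11103*(-3529/81) = -24562/32497 - 13060829/27 = -424438423187/877419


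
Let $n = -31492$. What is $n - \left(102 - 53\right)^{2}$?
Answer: $-33893$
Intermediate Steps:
$n - \left(102 - 53\right)^{2} = -31492 - \left(102 - 53\right)^{2} = -31492 - 49^{2} = -31492 - 2401 = -33893$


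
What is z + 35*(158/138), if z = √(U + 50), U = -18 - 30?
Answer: 2765/69 + √2 ≈ 41.487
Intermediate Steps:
U = -48
z = √2 (z = √(-48 + 50) = √2 ≈ 1.4142)
z + 35*(158/138) = √2 + 35*(158/138) = √2 + 35*(158*(1/138)) = √2 + 35*(79/69) = √2 + 2765/69 = 2765/69 + √2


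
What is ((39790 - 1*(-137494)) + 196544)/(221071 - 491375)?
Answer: -93457/67576 ≈ -1.3830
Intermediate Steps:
((39790 - 1*(-137494)) + 196544)/(221071 - 491375) = ((39790 + 137494) + 196544)/(-270304) = (177284 + 196544)*(-1/270304) = 373828*(-1/270304) = -93457/67576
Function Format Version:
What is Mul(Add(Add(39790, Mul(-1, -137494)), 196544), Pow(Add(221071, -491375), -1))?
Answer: Rational(-93457, 67576) ≈ -1.3830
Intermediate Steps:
Mul(Add(Add(39790, Mul(-1, -137494)), 196544), Pow(Add(221071, -491375), -1)) = Mul(Add(Add(39790, 137494), 196544), Pow(-270304, -1)) = Mul(Add(177284, 196544), Rational(-1, 270304)) = Mul(373828, Rational(-1, 270304)) = Rational(-93457, 67576)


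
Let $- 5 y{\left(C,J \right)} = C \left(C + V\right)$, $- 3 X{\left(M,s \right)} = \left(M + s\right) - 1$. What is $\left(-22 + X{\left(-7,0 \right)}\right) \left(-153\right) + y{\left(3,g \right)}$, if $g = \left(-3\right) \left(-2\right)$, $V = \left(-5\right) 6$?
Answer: $\frac{14871}{5} \approx 2974.2$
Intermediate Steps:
$X{\left(M,s \right)} = \frac{1}{3} - \frac{M}{3} - \frac{s}{3}$ ($X{\left(M,s \right)} = - \frac{\left(M + s\right) - 1}{3} = - \frac{-1 + M + s}{3} = \frac{1}{3} - \frac{M}{3} - \frac{s}{3}$)
$V = -30$
$g = 6$
$y{\left(C,J \right)} = - \frac{C \left(-30 + C\right)}{5}$ ($y{\left(C,J \right)} = - \frac{C \left(C - 30\right)}{5} = - \frac{C \left(-30 + C\right)}{5}$)
$\left(-22 + X{\left(-7,0 \right)}\right) \left(-153\right) + y{\left(3,g \right)} = \left(-22 - - \frac{8}{3}\right) \left(-153\right) + \frac{1}{5} \cdot 3 \left(30 - 3\right) = \left(-22 + \left(\frac{1}{3} + \frac{7}{3} + 0\right)\right) \left(-153\right) + \frac{1}{5} \cdot 3 \left(30 - 3\right) = \left(-22 + \frac{8}{3}\right) \left(-153\right) + \frac{1}{5} \cdot 3 \cdot 27 = \left(- \frac{58}{3}\right) \left(-153\right) + \frac{81}{5} = 2958 + \frac{81}{5} = \frac{14871}{5}$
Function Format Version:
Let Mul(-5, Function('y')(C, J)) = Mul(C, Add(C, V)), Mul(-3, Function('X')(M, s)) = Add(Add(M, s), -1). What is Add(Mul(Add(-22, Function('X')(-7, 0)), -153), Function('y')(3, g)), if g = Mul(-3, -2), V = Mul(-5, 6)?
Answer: Rational(14871, 5) ≈ 2974.2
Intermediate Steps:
Function('X')(M, s) = Add(Rational(1, 3), Mul(Rational(-1, 3), M), Mul(Rational(-1, 3), s)) (Function('X')(M, s) = Mul(Rational(-1, 3), Add(Add(M, s), -1)) = Mul(Rational(-1, 3), Add(-1, M, s)) = Add(Rational(1, 3), Mul(Rational(-1, 3), M), Mul(Rational(-1, 3), s)))
V = -30
g = 6
Function('y')(C, J) = Mul(Rational(-1, 5), C, Add(-30, C)) (Function('y')(C, J) = Mul(Rational(-1, 5), Mul(C, Add(C, -30))) = Mul(Rational(-1, 5), Mul(C, Add(-30, C))) = Mul(Rational(-1, 5), C, Add(-30, C)))
Add(Mul(Add(-22, Function('X')(-7, 0)), -153), Function('y')(3, g)) = Add(Mul(Add(-22, Add(Rational(1, 3), Mul(Rational(-1, 3), -7), Mul(Rational(-1, 3), 0))), -153), Mul(Rational(1, 5), 3, Add(30, Mul(-1, 3)))) = Add(Mul(Add(-22, Add(Rational(1, 3), Rational(7, 3), 0)), -153), Mul(Rational(1, 5), 3, Add(30, -3))) = Add(Mul(Add(-22, Rational(8, 3)), -153), Mul(Rational(1, 5), 3, 27)) = Add(Mul(Rational(-58, 3), -153), Rational(81, 5)) = Add(2958, Rational(81, 5)) = Rational(14871, 5)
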